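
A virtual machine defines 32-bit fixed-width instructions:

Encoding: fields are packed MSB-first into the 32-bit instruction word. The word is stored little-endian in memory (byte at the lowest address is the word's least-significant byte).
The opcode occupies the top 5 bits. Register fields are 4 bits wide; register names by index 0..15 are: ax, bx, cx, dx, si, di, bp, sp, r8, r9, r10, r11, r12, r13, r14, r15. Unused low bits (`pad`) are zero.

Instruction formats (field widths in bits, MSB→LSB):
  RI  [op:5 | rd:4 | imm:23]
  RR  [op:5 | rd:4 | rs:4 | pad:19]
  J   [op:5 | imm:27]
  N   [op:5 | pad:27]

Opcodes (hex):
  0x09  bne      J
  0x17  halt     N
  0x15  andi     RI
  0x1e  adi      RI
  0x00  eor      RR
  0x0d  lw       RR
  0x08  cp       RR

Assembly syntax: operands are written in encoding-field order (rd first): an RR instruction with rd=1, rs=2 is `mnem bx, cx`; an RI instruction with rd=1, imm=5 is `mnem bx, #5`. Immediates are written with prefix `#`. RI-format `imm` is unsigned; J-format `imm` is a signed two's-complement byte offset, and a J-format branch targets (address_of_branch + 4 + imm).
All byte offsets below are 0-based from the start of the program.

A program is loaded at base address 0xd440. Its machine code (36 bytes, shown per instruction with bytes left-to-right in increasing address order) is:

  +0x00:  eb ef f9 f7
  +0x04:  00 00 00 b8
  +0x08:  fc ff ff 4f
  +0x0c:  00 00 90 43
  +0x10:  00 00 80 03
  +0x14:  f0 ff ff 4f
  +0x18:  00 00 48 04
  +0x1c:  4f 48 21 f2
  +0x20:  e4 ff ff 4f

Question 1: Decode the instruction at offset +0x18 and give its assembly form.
@+18  little-endian(00 00 48 04) = 0x04480000
  opcode bits[31:27]=0x0: eor/RR
  [26:23] rd=8 = r8
  [22:19] rs=9 = r9

eor r8, r9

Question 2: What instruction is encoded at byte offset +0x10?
[10] 00 00 80 03 → 0x03800000
  top 5b → 0x0 → eor [RR]
  rd@[26:23]=0x7 ⇒ sp
  rs@[22:19]=0x0 ⇒ ax

eor sp, ax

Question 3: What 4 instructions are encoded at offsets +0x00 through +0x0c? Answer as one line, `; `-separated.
+0x00: eb ef f9 f7 ⇒ word 0xf7f9efeb (little)
  opcode bits[31:27]=0x1e: adi/RI
  [26:23] rd=15 = r15
  [22:0] imm=7991275 = #7991275
+0x04: 00 00 00 b8 ⇒ word 0xb8000000 (little)
  opcode bits[31:27]=0x17: halt/N
+0x08: fc ff ff 4f ⇒ word 0x4ffffffc (little)
  opcode bits[31:27]=0x9: bne/J
  [26:0] imm=134217724 (s27→-4) = #-4
+0x0c: 00 00 90 43 ⇒ word 0x43900000 (little)
  opcode bits[31:27]=0x8: cp/RR
  [26:23] rd=7 = sp
  [22:19] rs=2 = cx

adi r15, #7991275; halt; bne #-4; cp sp, cx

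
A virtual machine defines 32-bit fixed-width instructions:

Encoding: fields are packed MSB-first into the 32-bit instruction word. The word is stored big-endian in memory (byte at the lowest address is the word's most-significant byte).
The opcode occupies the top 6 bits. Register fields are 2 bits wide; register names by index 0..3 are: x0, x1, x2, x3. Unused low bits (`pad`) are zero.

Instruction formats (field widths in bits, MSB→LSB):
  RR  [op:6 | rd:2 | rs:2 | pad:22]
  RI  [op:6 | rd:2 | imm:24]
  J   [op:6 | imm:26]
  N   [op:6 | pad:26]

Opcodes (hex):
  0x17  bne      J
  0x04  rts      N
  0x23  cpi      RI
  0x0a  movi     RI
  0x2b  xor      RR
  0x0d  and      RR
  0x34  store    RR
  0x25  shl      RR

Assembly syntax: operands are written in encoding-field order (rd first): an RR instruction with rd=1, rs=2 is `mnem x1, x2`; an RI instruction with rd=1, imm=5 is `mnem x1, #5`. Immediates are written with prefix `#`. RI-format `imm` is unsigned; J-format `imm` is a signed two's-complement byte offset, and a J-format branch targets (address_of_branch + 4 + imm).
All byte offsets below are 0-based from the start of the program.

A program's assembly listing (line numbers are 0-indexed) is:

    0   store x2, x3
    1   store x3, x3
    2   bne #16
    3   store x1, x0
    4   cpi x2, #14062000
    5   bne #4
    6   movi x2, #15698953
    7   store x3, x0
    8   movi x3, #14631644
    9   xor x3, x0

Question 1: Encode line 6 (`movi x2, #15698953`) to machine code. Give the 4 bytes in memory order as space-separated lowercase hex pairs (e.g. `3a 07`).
2a ef 8c 09

6. movi fields op=0xa:6|rd=2:2|imm=15698953:24 → word 2aef8c09h → 2a ef 8c 09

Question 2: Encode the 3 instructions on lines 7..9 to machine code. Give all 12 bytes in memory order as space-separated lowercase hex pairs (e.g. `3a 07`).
7. store fields op=0x34:6|rd=3:2|rs=0:2|pad=0:22 → word d3000000h → d3 00 00 00
8. movi fields op=0xa:6|rd=3:2|imm=14631644:24 → word 2bdf42dch → 2b df 42 dc
9. xor fields op=0x2b:6|rd=3:2|rs=0:2|pad=0:22 → word af000000h → af 00 00 00

d3 00 00 00 2b df 42 dc af 00 00 00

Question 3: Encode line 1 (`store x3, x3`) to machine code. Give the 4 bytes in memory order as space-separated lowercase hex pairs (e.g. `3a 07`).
d3 c0 00 00

L1: store op=0x34:6|rd=3:2|rs=3:2|pad=0:22 ⇒ 0xd3c00000 ⇒ big d3 c0 00 00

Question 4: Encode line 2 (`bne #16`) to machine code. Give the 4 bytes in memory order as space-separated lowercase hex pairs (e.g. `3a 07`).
L2: bne op=0x17:6|imm=16:26 ⇒ 0x5c000010 ⇒ big 5c 00 00 10

5c 00 00 10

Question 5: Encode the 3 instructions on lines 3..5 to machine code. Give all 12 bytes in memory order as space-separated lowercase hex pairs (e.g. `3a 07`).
line 3 (store): pack op=0x34:6|rd=1:2|rs=0:2|pad=0:22 = 0xd1000000; big→ d1 00 00 00
line 4 (cpi): pack op=0x23:6|rd=2:2|imm=14062000:24 = 0x8ed691b0; big→ 8e d6 91 b0
line 5 (bne): pack op=0x17:6|imm=4:26 = 0x5c000004; big→ 5c 00 00 04

d1 00 00 00 8e d6 91 b0 5c 00 00 04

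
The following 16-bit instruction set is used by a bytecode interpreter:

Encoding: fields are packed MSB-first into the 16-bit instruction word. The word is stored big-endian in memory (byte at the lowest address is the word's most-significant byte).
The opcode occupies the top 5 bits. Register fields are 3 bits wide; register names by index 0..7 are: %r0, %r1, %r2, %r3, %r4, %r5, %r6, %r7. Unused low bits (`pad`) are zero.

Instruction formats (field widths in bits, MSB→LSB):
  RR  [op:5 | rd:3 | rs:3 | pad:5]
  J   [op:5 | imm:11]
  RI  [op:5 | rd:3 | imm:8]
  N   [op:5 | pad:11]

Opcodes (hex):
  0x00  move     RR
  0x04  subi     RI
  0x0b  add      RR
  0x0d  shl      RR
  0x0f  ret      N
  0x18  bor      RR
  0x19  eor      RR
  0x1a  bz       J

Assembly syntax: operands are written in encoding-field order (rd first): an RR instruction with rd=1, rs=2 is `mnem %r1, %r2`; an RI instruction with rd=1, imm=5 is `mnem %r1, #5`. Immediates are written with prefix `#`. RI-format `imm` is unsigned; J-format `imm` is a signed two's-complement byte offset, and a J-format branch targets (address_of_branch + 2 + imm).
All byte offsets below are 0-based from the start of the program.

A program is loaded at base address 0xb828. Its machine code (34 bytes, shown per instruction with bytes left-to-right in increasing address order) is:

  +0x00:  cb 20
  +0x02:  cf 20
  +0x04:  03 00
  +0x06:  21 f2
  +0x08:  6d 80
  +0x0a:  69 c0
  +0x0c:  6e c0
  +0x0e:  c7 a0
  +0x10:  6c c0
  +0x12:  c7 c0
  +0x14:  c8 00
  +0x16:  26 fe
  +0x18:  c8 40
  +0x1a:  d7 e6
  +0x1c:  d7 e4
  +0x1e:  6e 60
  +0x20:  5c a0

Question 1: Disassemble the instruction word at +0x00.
eor %r3, %r1

@+00  big-endian(cb 20) = 0xcb20
  op=0xcb20>>11=0x19 ⇒ eor (RR)
  rd: (w>>8)&0x7=0x3 → %r3
  rs: (w>>5)&0x7=0x1 → %r1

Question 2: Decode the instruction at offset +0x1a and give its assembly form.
@+1a  big-endian(d7 e6) = 0xd7e6
  top 5b → 0x1a → bz [J]
  imm: (w>>0)&0x7ff=0x7e6 (s11→-26) → #-26

bz #-26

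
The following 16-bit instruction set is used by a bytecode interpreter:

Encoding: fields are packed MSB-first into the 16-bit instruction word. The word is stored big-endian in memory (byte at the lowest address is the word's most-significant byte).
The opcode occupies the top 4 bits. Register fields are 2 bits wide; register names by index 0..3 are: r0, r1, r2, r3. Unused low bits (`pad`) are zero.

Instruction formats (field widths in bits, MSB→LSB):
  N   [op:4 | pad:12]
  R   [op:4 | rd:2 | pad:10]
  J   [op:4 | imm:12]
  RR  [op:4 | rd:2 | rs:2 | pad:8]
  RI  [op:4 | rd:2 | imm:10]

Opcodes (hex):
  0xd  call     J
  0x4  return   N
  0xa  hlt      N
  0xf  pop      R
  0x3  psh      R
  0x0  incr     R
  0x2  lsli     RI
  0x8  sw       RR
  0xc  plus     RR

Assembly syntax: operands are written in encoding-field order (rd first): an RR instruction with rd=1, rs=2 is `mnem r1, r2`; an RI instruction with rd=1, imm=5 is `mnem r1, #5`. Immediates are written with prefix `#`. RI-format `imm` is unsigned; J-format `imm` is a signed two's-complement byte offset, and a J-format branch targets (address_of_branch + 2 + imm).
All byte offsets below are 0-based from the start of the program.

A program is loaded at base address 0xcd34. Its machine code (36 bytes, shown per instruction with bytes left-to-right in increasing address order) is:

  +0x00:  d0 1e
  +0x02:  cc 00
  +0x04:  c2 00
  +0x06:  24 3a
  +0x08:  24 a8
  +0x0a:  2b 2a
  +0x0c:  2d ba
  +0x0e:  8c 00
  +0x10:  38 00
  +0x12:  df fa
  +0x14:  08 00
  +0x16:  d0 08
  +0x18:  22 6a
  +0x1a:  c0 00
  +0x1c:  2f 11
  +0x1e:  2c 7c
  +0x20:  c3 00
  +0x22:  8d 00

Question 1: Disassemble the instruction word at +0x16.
call #8

off 0x16: read d0 08 as big → 0xd008
  opcode bits[15:12]=0xd: call/J
  imm: (w>>0)&0xfff=0x8 → #8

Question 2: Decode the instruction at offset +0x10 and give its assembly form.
psh r2

off 0x10: read 38 00 as big → 0x3800
  op=0x3800>>12=0x3 ⇒ psh (R)
  [11:10] rd=2 = r2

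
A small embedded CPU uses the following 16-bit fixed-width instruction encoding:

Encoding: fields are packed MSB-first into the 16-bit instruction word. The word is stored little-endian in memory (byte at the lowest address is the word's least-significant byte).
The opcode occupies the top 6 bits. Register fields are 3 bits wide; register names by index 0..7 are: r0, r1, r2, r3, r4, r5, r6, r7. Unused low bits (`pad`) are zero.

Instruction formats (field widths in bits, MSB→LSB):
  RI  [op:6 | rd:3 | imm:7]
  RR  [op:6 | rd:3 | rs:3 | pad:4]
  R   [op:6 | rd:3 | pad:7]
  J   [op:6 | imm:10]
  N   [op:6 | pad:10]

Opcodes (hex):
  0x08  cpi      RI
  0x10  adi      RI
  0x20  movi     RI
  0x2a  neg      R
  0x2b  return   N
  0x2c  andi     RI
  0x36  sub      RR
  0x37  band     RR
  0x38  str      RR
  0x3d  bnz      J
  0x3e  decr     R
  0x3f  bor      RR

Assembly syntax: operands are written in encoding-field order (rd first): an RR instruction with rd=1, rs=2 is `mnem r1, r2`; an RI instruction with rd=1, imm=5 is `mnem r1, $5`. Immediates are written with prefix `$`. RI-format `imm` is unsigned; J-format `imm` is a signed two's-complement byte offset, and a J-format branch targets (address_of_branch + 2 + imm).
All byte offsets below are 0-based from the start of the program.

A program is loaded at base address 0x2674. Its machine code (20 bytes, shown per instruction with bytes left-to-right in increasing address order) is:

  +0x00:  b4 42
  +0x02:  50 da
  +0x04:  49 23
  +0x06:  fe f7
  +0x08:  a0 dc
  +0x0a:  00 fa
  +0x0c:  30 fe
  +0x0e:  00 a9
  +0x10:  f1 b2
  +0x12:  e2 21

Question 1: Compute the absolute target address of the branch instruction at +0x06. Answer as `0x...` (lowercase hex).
@+06  little-endian(fe f7) = 0xf7fe
  opcode bits[15:10]=0x3d: bnz/J
  [9:0] imm=1022 (s10→-2) = $-2
  target = base 0x2674 + off 0x06 + 2 + imm -2 = 0x267a

0x267a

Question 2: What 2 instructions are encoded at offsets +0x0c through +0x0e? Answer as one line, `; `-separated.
+0x0c: 30 fe ⇒ word 0xfe30 (little)
  opcode bits[15:10]=0x3f: bor/RR
  [9:7] rd=4 = r4
  [6:4] rs=3 = r3
+0x0e: 00 a9 ⇒ word 0xa900 (little)
  opcode bits[15:10]=0x2a: neg/R
  [9:7] rd=2 = r2

bor r4, r3; neg r2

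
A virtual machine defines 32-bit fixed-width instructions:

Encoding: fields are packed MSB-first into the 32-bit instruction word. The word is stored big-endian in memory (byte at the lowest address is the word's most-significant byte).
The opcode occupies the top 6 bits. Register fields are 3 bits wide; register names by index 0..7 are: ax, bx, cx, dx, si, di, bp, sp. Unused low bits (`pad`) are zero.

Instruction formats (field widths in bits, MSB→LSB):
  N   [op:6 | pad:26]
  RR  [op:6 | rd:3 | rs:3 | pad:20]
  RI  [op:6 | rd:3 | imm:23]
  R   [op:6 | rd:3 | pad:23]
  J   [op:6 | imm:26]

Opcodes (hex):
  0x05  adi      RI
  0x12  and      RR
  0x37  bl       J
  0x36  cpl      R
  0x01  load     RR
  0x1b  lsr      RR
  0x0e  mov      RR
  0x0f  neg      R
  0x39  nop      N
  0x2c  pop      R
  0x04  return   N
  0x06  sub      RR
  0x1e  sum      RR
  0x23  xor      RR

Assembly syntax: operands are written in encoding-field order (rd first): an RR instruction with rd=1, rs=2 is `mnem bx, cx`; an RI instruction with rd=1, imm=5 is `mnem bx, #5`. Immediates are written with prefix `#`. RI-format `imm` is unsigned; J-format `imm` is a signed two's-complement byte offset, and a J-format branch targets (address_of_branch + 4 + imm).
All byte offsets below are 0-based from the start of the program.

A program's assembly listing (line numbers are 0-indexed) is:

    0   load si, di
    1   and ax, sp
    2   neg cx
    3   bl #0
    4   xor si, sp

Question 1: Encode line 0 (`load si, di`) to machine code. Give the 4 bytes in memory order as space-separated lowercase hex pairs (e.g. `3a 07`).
line 0 (load): pack op=0x1:6|rd=4:3|rs=5:3|pad=0:20 = 0x06500000; big→ 06 50 00 00

06 50 00 00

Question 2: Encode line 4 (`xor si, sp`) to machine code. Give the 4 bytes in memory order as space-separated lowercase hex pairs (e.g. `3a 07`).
8e 70 00 00

4. xor fields op=0x23:6|rd=4:3|rs=7:3|pad=0:20 → word 8e700000h → 8e 70 00 00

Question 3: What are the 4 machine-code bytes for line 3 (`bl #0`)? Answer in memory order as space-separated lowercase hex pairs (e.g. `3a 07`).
3. bl fields op=0x37:6|imm=0:26 → word dc000000h → dc 00 00 00

dc 00 00 00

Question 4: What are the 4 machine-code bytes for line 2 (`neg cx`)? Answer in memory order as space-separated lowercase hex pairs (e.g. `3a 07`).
L2: neg op=0xf:6|rd=2:3|pad=0:23 ⇒ 0x3d000000 ⇒ big 3d 00 00 00

3d 00 00 00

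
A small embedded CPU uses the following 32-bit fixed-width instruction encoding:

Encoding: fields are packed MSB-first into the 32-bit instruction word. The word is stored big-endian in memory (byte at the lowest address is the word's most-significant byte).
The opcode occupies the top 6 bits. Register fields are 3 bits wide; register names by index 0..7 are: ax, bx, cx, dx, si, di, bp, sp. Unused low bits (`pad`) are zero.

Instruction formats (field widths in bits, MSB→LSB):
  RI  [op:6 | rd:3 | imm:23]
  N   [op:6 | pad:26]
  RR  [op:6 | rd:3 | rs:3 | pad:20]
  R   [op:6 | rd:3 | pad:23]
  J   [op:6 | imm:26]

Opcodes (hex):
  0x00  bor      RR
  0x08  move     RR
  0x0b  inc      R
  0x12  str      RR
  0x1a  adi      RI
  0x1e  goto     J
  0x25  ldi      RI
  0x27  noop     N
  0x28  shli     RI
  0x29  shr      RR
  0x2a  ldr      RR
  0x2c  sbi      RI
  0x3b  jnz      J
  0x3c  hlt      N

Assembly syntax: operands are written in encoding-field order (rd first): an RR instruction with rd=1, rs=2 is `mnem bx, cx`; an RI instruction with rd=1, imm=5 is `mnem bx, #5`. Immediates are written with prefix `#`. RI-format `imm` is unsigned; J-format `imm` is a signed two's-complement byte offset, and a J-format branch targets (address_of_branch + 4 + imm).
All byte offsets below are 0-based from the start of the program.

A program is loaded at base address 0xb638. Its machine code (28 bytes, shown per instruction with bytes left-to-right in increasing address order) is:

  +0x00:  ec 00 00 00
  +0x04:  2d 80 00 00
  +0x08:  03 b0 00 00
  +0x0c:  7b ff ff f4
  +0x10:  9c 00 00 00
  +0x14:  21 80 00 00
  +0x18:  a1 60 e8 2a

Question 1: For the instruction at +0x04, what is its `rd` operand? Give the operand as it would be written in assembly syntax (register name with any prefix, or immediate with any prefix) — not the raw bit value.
dx

[04] 2d 80 00 00 → 0x2d800000
  op=0x2d800000>>26=0xb ⇒ inc (R)
  rd@[25:23]=0x3 ⇒ dx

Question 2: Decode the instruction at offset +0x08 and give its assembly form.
bor sp, dx

@+08  big-endian(03 b0 00 00) = 0x03b00000
  top 6b → 0x0 → bor [RR]
  rd: (w>>23)&0x7=0x7 → sp
  rs: (w>>20)&0x7=0x3 → dx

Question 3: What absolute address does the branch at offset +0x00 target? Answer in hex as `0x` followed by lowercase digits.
[00] ec 00 00 00 → 0xec000000
  top 6b → 0x3b → jnz [J]
  imm: (w>>0)&0x3ffffff=0x0 → #0
  target = base 0xb638 + off 0x00 + 4 + imm 0 = 0xb63c

0xb63c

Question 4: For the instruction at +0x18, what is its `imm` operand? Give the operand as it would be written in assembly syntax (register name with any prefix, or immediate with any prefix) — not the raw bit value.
@+18  big-endian(a1 60 e8 2a) = 0xa160e82a
  op=0xa160e82a>>26=0x28 ⇒ shli (RI)
  rd: (w>>23)&0x7=0x2 → cx
  imm: (w>>0)&0x7fffff=0x60e82a → #6350890

#6350890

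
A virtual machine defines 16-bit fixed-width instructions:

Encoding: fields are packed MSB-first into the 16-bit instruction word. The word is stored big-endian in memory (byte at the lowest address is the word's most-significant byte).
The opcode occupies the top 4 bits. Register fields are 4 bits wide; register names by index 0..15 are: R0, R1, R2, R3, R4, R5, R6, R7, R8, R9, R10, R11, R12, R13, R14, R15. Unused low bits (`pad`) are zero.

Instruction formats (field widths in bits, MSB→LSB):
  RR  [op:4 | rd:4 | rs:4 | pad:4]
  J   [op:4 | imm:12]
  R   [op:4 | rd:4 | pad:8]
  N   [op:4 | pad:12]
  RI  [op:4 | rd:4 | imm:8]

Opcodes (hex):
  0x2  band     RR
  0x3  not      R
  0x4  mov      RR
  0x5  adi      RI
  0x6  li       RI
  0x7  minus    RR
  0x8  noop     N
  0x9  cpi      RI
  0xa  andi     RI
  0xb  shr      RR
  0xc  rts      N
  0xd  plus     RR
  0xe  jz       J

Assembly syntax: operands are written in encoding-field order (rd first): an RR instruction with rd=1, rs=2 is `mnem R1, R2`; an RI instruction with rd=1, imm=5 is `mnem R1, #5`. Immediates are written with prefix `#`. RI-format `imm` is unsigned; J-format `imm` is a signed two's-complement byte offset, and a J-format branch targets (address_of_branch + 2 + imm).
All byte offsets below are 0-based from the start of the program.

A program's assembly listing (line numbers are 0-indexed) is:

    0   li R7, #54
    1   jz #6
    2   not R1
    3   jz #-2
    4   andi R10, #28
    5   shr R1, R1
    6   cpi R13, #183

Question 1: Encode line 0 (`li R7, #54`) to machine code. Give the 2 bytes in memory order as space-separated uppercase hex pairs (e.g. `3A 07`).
0. li fields op=0x6:4|rd=7:4|imm=54:8 → word 6736h → 67 36

67 36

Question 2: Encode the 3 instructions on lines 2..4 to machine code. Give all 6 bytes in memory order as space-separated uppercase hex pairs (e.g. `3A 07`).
31 00 EF FE AA 1C

L2: not op=0x3:4|rd=1:4|pad=0:8 ⇒ 0x3100 ⇒ big 31 00
L3: jz op=0xe:4|imm=-2:12 ⇒ 0xeffe ⇒ big ef fe
L4: andi op=0xa:4|rd=10:4|imm=28:8 ⇒ 0xaa1c ⇒ big aa 1c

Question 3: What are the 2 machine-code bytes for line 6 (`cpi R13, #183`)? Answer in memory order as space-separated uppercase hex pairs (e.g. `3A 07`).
L6: cpi op=0x9:4|rd=13:4|imm=183:8 ⇒ 0x9db7 ⇒ big 9d b7

9D B7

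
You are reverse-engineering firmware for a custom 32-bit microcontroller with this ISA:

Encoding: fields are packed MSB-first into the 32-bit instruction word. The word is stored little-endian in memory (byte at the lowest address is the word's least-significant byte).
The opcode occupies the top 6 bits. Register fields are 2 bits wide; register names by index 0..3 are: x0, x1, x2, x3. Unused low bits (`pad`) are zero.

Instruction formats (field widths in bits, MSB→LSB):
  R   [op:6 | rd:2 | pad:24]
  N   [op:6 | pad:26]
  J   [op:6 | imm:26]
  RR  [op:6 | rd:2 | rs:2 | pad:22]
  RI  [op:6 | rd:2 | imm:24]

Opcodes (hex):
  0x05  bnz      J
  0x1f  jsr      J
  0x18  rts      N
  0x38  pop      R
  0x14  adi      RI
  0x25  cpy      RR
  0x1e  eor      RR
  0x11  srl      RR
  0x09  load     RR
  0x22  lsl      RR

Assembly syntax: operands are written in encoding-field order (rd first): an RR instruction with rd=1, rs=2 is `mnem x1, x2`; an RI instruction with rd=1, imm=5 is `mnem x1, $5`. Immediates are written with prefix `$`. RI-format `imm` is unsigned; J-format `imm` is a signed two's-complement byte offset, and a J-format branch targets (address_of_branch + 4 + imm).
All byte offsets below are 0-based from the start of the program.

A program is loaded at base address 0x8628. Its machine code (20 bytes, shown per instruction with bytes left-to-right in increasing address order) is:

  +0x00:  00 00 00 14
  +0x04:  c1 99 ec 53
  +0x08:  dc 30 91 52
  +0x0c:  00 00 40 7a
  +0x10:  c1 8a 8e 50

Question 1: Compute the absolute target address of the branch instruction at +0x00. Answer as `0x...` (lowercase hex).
0x862c

[00] 00 00 00 14 → 0x14000000
  opcode bits[31:26]=0x5: bnz/J
  imm: (w>>0)&0x3ffffff=0x0 → $0
  target = base 0x8628 + off 0x00 + 4 + imm 0 = 0x862c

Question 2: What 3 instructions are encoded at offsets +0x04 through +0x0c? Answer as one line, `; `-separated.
adi x3, $15505857; adi x2, $9515228; eor x2, x1

off 0x04: read c1 99 ec 53 as little → 0x53ec99c1
  opcode bits[31:26]=0x14: adi/RI
  rd: (w>>24)&0x3=0x3 → x3
  imm: (w>>0)&0xffffff=0xec99c1 → $15505857
off 0x08: read dc 30 91 52 as little → 0x529130dc
  opcode bits[31:26]=0x14: adi/RI
  rd: (w>>24)&0x3=0x2 → x2
  imm: (w>>0)&0xffffff=0x9130dc → $9515228
off 0x0c: read 00 00 40 7a as little → 0x7a400000
  opcode bits[31:26]=0x1e: eor/RR
  rd: (w>>24)&0x3=0x2 → x2
  rs: (w>>22)&0x3=0x1 → x1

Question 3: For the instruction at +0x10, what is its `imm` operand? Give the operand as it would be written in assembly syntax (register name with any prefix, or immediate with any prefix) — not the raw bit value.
$9341633

off 0x10: read c1 8a 8e 50 as little → 0x508e8ac1
  opcode bits[31:26]=0x14: adi/RI
  rd: (w>>24)&0x3=0x0 → x0
  imm: (w>>0)&0xffffff=0x8e8ac1 → $9341633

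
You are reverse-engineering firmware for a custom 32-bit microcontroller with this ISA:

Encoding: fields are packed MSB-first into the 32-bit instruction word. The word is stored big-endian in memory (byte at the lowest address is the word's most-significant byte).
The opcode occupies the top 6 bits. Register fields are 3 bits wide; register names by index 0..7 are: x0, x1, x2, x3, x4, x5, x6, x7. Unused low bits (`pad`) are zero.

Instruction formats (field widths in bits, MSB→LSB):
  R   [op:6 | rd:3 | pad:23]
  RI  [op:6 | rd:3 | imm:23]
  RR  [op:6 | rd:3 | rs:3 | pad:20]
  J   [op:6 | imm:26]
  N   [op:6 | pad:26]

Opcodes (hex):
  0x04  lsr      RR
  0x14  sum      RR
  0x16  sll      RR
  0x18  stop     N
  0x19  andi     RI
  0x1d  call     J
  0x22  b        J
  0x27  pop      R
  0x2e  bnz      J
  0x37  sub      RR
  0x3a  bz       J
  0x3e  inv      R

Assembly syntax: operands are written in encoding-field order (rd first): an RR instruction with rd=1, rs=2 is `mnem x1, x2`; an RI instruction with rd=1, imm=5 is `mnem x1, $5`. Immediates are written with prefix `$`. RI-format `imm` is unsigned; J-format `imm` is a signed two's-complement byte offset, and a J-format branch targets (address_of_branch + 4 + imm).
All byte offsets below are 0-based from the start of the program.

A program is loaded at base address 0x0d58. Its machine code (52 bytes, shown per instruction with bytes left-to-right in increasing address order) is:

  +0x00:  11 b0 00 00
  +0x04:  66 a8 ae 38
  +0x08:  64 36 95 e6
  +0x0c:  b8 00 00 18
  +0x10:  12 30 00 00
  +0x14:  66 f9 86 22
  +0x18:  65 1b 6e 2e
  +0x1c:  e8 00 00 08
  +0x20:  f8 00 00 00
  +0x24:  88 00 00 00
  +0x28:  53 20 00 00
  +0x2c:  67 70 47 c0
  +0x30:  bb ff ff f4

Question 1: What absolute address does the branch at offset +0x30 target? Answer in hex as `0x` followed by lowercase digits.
off 0x30: read bb ff ff f4 as big → 0xbbfffff4
  opcode bits[31:26]=0x2e: bnz/J
  [25:0] imm=67108852 (s26→-12) = $-12
  target = base 0x0d58 + off 0x30 + 4 + imm -12 = 0x0d80

0x0d80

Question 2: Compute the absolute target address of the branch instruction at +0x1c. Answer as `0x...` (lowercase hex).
[1c] e8 00 00 08 → 0xe8000008
  op=0xe8000008>>26=0x3a ⇒ bz (J)
  imm: (w>>0)&0x3ffffff=0x8 → $8
  target = base 0x0d58 + off 0x1c + 4 + imm 8 = 0x0d80

0x0d80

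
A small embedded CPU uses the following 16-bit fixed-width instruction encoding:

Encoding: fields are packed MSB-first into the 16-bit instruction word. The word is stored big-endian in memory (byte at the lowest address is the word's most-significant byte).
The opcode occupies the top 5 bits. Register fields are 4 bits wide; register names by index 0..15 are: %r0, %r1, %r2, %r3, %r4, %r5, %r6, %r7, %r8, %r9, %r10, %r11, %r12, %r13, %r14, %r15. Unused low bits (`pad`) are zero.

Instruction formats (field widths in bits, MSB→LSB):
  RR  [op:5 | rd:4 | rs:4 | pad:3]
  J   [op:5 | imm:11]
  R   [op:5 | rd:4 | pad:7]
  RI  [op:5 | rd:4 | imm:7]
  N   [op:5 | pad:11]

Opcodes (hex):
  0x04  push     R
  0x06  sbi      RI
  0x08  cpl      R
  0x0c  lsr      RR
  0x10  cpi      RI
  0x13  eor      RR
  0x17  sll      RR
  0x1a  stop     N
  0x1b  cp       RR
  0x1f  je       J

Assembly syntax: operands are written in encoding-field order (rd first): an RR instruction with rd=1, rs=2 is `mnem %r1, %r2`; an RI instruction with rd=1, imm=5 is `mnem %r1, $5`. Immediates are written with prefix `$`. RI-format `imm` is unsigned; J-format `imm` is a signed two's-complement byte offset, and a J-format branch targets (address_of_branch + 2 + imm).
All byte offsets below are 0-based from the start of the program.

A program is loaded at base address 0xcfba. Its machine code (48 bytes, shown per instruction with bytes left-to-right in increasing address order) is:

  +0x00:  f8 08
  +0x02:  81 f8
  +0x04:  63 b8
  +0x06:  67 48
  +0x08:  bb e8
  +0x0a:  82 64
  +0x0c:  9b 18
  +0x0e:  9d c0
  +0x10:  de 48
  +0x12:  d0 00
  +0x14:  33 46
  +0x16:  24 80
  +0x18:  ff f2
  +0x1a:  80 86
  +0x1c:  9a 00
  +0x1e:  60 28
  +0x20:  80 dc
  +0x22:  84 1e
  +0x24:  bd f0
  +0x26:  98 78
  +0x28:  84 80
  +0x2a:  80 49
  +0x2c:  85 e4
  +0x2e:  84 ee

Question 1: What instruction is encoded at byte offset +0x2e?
+0x2e: 84 ee ⇒ word 0x84ee (big)
  opcode bits[15:11]=0x10: cpi/RI
  rd@[10:7]=0x9 ⇒ %r9
  imm@[6:0]=0x6e ⇒ $110

cpi %r9, $110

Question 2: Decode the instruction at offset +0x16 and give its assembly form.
[16] 24 80 → 0x2480
  op=0x2480>>11=0x4 ⇒ push (R)
  rd@[10:7]=0x9 ⇒ %r9

push %r9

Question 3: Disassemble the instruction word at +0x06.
off 0x06: read 67 48 as big → 0x6748
  top 5b → 0xc → lsr [RR]
  [10:7] rd=14 = %r14
  [6:3] rs=9 = %r9

lsr %r14, %r9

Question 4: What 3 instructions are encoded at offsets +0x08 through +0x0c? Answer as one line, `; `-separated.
sll %r7, %r13; cpi %r4, $100; eor %r6, %r3

[08] bb e8 → 0xbbe8
  opcode bits[15:11]=0x17: sll/RR
  [10:7] rd=7 = %r7
  [6:3] rs=13 = %r13
[0a] 82 64 → 0x8264
  opcode bits[15:11]=0x10: cpi/RI
  [10:7] rd=4 = %r4
  [6:0] imm=100 = $100
[0c] 9b 18 → 0x9b18
  opcode bits[15:11]=0x13: eor/RR
  [10:7] rd=6 = %r6
  [6:3] rs=3 = %r3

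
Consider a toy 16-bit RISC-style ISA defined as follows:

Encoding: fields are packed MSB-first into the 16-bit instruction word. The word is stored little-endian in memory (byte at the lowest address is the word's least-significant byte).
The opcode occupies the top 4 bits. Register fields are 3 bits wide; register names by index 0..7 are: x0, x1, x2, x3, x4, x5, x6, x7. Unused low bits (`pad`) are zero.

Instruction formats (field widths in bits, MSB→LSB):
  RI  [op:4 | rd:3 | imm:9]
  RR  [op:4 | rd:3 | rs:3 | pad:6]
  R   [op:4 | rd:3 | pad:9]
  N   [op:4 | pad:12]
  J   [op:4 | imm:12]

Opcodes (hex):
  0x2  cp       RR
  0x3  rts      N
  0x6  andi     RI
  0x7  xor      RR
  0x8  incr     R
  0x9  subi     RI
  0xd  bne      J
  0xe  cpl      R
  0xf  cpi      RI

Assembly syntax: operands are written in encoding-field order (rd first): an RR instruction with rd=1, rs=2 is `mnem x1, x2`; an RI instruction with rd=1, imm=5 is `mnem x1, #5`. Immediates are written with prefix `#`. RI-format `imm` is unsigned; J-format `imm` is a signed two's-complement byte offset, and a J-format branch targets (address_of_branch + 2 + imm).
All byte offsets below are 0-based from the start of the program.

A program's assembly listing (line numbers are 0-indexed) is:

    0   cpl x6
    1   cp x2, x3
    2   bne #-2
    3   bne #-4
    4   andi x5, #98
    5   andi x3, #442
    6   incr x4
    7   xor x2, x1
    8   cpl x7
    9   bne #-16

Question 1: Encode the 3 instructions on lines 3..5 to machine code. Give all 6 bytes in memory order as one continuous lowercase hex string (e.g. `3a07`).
fcdf626aba67

3. bne fields op=0xd:4|imm=-4:12 → word dffch → fc df
4. andi fields op=0x6:4|rd=5:3|imm=98:9 → word 6a62h → 62 6a
5. andi fields op=0x6:4|rd=3:3|imm=442:9 → word 67bah → ba 67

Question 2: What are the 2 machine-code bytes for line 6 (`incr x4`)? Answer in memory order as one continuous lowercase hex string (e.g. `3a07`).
6. incr fields op=0x8:4|rd=4:3|pad=0:9 → word 8800h → 00 88

0088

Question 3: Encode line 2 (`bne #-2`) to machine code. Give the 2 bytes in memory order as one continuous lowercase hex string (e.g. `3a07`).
fedf

line 2 (bne): pack op=0xd:4|imm=-2:12 = 0xdffe; little→ fe df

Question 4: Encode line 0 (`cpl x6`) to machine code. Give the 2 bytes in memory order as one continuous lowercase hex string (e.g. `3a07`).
00ec

L0: cpl op=0xe:4|rd=6:3|pad=0:9 ⇒ 0xec00 ⇒ little 00 ec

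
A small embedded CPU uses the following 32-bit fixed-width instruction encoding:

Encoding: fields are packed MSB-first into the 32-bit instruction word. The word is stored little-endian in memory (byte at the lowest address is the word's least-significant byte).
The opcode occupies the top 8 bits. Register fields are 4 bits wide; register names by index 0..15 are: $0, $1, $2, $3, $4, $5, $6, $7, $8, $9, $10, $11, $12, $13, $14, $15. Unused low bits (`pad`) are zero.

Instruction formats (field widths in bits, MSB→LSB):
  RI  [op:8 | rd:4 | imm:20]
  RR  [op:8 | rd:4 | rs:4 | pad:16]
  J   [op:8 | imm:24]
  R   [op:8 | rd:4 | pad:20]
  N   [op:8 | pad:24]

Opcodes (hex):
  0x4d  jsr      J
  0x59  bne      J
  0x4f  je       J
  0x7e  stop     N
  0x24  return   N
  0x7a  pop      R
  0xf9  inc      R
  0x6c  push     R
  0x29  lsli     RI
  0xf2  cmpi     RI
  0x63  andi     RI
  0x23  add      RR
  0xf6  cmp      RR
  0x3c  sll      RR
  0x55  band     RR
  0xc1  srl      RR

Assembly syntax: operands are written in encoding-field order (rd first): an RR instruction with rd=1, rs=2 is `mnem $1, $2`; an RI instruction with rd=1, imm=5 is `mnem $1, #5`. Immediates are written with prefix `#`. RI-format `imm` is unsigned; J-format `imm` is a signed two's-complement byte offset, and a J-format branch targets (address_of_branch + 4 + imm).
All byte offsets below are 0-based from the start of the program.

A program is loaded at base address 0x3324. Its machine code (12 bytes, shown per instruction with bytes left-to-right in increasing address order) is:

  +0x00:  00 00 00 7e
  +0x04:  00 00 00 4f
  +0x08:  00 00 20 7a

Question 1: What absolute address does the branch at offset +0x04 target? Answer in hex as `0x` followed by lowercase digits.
+0x04: 00 00 00 4f ⇒ word 0x4f000000 (little)
  op=0x4f000000>>24=0x4f ⇒ je (J)
  imm: (w>>0)&0xffffff=0x0 → #0
  target = base 0x3324 + off 0x04 + 4 + imm 0 = 0x332c

0x332c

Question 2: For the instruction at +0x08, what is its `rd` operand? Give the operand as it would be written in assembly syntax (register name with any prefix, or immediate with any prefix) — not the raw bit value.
@+08  little-endian(00 00 20 7a) = 0x7a200000
  opcode bits[31:24]=0x7a: pop/R
  [23:20] rd=2 = $2

$2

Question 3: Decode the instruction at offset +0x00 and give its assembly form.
[00] 00 00 00 7e → 0x7e000000
  op=0x7e000000>>24=0x7e ⇒ stop (N)

stop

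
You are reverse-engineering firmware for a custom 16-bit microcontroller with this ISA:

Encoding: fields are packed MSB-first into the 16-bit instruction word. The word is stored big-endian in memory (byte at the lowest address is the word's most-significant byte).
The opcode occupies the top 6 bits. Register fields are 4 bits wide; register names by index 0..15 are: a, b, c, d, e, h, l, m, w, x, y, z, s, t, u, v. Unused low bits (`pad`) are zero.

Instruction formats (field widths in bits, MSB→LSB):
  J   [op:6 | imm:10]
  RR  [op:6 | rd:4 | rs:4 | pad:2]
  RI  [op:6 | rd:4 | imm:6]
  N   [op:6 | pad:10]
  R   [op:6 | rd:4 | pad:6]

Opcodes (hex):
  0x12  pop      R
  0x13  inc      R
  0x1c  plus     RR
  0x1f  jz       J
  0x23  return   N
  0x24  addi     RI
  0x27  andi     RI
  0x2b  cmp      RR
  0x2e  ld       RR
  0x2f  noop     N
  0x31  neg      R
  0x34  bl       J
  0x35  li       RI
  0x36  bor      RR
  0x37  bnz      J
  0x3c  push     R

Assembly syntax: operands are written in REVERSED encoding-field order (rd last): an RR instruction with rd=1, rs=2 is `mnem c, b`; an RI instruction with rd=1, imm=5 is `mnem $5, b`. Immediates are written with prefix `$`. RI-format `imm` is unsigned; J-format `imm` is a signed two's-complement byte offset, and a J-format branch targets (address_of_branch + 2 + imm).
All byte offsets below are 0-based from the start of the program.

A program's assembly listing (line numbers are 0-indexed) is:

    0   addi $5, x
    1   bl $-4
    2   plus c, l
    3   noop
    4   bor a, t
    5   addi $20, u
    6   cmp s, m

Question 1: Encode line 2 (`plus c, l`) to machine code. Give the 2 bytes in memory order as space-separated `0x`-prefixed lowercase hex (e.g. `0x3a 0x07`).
L2: plus op=0x1c:6|rd=6:4|rs=2:4|pad=0:2 ⇒ 0x7188 ⇒ big 71 88

0x71 0x88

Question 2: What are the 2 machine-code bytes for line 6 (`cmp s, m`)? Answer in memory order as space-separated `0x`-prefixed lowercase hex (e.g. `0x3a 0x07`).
0xad 0xf0

line 6 (cmp): pack op=0x2b:6|rd=7:4|rs=12:4|pad=0:2 = 0xadf0; big→ ad f0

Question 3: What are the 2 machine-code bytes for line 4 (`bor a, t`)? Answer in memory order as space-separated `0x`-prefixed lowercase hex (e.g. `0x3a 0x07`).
4. bor fields op=0x36:6|rd=13:4|rs=0:4|pad=0:2 → word db40h → db 40

0xdb 0x40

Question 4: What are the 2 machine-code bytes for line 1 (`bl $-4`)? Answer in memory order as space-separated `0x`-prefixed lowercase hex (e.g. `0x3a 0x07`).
line 1 (bl): pack op=0x34:6|imm=-4:10 = 0xd3fc; big→ d3 fc

0xd3 0xfc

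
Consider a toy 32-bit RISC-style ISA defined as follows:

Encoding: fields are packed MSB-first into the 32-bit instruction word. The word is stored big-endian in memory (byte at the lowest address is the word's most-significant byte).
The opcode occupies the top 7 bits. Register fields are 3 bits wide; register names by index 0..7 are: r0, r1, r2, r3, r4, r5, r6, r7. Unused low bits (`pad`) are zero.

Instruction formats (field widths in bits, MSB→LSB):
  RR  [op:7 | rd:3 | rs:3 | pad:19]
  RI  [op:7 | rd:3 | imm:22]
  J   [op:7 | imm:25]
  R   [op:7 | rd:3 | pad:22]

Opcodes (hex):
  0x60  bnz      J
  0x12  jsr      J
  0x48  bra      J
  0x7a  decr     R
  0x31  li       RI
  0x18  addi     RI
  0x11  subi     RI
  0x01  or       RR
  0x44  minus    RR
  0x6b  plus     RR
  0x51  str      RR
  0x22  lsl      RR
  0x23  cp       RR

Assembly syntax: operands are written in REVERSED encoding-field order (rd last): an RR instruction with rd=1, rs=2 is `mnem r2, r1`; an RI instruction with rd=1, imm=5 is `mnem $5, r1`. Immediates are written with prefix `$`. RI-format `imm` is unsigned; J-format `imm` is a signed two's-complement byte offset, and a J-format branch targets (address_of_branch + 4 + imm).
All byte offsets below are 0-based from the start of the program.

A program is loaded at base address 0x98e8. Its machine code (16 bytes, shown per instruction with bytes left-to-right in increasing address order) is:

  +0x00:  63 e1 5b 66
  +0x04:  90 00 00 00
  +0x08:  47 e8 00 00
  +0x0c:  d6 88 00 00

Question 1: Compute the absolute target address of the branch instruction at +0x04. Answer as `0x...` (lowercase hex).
off 0x04: read 90 00 00 00 as big → 0x90000000
  op=0x90000000>>25=0x48 ⇒ bra (J)
  imm: (w>>0)&0x1ffffff=0x0 → $0
  target = base 0x98e8 + off 0x04 + 4 + imm 0 = 0x98f0

0x98f0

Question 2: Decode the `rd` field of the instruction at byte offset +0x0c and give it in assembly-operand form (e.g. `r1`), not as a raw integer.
r2

[0c] d6 88 00 00 → 0xd6880000
  opcode bits[31:25]=0x6b: plus/RR
  rd@[24:22]=0x2 ⇒ r2
  rs@[21:19]=0x1 ⇒ r1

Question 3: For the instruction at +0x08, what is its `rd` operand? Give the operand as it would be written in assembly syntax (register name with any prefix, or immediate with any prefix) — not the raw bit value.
[08] 47 e8 00 00 → 0x47e80000
  op=0x47e80000>>25=0x23 ⇒ cp (RR)
  rd: (w>>22)&0x7=0x7 → r7
  rs: (w>>19)&0x7=0x5 → r5

r7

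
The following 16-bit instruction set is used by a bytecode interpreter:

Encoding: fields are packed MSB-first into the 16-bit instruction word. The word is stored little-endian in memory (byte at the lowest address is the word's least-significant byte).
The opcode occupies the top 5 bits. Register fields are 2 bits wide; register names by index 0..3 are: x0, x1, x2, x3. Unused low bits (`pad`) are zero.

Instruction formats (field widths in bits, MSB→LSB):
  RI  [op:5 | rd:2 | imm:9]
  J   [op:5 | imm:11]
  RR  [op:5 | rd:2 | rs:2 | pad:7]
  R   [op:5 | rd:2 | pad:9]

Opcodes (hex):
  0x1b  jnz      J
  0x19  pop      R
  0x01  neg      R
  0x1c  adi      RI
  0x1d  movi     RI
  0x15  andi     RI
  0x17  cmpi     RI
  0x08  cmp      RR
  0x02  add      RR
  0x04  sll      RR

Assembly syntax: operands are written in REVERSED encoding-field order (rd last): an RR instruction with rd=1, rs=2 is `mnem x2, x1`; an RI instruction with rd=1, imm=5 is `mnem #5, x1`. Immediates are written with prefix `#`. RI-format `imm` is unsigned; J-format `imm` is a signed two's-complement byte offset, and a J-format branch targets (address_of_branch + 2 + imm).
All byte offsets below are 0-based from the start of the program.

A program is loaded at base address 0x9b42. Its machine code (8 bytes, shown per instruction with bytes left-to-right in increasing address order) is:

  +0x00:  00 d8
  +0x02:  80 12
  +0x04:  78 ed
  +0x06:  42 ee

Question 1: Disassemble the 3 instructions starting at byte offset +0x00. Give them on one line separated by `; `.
jnz #0; add x1, x1; movi #376, x2

[00] 00 d8 → 0xd800
  op=0xd800>>11=0x1b ⇒ jnz (J)
  imm: (w>>0)&0x7ff=0x0 → #0
[02] 80 12 → 0x1280
  op=0x1280>>11=0x2 ⇒ add (RR)
  rd: (w>>9)&0x3=0x1 → x1
  rs: (w>>7)&0x3=0x1 → x1
[04] 78 ed → 0xed78
  op=0xed78>>11=0x1d ⇒ movi (RI)
  rd: (w>>9)&0x3=0x2 → x2
  imm: (w>>0)&0x1ff=0x178 → #376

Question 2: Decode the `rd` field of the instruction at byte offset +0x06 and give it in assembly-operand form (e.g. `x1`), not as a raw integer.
x3

[06] 42 ee → 0xee42
  opcode bits[15:11]=0x1d: movi/RI
  rd: (w>>9)&0x3=0x3 → x3
  imm: (w>>0)&0x1ff=0x42 → #66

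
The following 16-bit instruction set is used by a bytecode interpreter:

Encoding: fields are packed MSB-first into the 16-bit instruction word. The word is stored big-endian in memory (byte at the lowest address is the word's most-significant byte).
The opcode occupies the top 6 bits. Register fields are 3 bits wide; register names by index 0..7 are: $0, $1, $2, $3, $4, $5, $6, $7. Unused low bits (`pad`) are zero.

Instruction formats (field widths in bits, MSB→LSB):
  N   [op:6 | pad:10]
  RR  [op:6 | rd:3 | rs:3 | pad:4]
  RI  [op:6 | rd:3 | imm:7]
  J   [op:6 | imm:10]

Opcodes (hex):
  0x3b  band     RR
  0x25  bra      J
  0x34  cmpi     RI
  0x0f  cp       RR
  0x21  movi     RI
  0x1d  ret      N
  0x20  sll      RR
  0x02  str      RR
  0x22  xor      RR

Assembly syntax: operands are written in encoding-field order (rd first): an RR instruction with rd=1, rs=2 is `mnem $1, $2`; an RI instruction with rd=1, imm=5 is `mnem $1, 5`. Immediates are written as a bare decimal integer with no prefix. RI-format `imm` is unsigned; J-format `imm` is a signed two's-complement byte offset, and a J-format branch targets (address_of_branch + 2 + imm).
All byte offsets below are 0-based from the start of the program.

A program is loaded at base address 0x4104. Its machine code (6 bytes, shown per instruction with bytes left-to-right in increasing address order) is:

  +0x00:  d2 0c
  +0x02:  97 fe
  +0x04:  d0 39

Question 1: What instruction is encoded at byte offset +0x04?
@+04  big-endian(d0 39) = 0xd039
  opcode bits[15:10]=0x34: cmpi/RI
  rd: (w>>7)&0x7=0x0 → $0
  imm: (w>>0)&0x7f=0x39 → 57

cmpi $0, 57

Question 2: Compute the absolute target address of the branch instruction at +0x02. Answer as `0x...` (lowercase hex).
0x4106

[02] 97 fe → 0x97fe
  op=0x97fe>>10=0x25 ⇒ bra (J)
  [9:0] imm=1022 (s10→-2) = -2
  target = base 0x4104 + off 0x02 + 2 + imm -2 = 0x4106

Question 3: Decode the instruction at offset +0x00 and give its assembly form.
off 0x00: read d2 0c as big → 0xd20c
  top 6b → 0x34 → cmpi [RI]
  rd@[9:7]=0x4 ⇒ $4
  imm@[6:0]=0xc ⇒ 12

cmpi $4, 12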